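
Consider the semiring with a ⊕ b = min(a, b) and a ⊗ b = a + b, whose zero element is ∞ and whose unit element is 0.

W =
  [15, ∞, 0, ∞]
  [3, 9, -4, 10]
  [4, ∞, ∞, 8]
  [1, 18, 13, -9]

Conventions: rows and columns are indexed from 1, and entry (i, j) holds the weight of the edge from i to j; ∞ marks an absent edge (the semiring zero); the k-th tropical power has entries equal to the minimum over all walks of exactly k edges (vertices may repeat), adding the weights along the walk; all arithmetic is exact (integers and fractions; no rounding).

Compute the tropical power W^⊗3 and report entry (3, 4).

W^⊗2:
  [4, ∞, 15, 8]
  [0, 18, 3, 1]
  [9, 26, 4, -1]
  [-8, 9, 1, -18]
W^⊗3:
  [9, 26, 4, -1]
  [2, 19, 0, -8]
  [0, 17, 9, -10]
  [-17, 0, -8, -27]
Key observation: the optimum is the walk 3->4->4->4, with weight 8 + (-9) + (-9) = -10.
Optimal value attained by: walk 3->4->4->4.
Answer: (W^⊗3)[3][4] = -10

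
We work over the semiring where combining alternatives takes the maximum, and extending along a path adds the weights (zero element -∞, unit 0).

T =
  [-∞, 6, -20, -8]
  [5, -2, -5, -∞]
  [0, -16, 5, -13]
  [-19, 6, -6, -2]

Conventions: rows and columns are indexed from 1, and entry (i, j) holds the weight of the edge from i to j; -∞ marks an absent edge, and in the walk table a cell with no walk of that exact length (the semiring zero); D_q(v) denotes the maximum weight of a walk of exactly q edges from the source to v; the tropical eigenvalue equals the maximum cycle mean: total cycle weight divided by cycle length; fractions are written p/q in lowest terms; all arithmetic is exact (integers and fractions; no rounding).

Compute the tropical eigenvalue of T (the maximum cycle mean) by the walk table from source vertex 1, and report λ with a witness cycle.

q=0: [0, -∞, -∞, -∞]
q=1: [-∞, 6, -20, -8]
q=2: [11, 4, 1, -10]
q=3: [9, 17, 6, 3]
q=4: [22, 15, 12, 1]
Optimal cycle mean attained by: cycle 1->2->1, total 6 + 5, length 2.
Answer: λ = 11/2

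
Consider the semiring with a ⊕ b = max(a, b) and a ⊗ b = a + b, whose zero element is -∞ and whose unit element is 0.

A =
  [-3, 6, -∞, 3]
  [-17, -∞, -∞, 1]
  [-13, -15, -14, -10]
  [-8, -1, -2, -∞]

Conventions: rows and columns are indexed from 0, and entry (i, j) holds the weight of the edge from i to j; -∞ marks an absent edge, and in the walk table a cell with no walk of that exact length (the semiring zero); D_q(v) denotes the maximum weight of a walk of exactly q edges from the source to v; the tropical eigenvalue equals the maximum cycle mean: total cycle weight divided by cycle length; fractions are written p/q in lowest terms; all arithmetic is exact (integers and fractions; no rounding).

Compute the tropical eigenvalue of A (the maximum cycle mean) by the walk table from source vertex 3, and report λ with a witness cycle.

q=0: [-∞, -∞, -∞, 0]
q=1: [-8, -1, -2, -∞]
q=2: [-11, -2, -16, 0]
q=3: [-8, -1, -2, -1]
q=4: [-9, -2, -3, 0]
Optimal cycle mean attained by: cycle 1->3->1, total 1 + (-1), length 2.
Answer: λ = 0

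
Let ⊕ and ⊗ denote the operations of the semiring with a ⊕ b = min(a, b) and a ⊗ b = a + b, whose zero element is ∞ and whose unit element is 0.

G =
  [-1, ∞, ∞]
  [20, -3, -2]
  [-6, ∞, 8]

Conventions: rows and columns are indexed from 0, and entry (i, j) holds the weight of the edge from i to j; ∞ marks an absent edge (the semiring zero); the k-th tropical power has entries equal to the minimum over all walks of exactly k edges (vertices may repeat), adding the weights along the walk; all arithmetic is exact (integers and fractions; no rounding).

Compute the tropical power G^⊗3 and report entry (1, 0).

G^⊗2:
  [-2, ∞, ∞]
  [-8, -6, -5]
  [-7, ∞, 16]
G^⊗3:
  [-3, ∞, ∞]
  [-11, -9, -8]
  [-8, ∞, 24]
Key observation: the optimum is the walk 1->1->2->0, with weight (-3) + (-2) + (-6) = -11.
Optimal value attained by: walk 1->1->2->0.
Answer: (G^⊗3)[1][0] = -11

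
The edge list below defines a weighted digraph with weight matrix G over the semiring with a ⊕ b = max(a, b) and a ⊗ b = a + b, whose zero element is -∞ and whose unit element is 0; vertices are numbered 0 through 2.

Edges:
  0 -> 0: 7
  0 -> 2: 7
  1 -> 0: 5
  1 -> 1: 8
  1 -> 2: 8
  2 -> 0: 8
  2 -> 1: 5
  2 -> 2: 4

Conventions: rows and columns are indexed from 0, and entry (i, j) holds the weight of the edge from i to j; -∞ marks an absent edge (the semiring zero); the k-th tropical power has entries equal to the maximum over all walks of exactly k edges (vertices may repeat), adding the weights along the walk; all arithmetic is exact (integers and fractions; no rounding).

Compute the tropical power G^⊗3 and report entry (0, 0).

G^⊗2:
  [15, 12, 14]
  [16, 16, 16]
  [15, 13, 15]
G^⊗3:
  [22, 20, 22]
  [24, 24, 24]
  [23, 21, 22]
Key observation: the optimum is the walk 0->0->2->0, with weight 7 + 7 + 8 = 22.
Optimal value attained by: walk 0->0->2->0.
Answer: (G^⊗3)[0][0] = 22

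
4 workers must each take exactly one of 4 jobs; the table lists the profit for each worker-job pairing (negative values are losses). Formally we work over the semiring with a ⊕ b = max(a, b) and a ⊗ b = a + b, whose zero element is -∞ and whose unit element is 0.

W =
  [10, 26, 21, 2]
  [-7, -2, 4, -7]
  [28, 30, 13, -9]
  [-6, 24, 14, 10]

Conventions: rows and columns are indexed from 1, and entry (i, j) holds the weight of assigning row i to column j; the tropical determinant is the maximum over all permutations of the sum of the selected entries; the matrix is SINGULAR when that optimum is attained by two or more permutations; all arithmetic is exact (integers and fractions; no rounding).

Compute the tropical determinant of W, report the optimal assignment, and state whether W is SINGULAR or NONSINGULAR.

σ = (1, 2, 3, 4): 10 + (-2) + 13 + 10 = 31
σ = (1, 2, 4, 3): 10 + (-2) + (-9) + 14 = 13
σ = (1, 3, 2, 4): 10 + 4 + 30 + 10 = 54
σ = (1, 3, 4, 2): 10 + 4 + (-9) + 24 = 29
σ = (1, 4, 2, 3): 10 + (-7) + 30 + 14 = 47
σ = (1, 4, 3, 2): 10 + (-7) + 13 + 24 = 40
σ = (2, 1, 3, 4): 26 + (-7) + 13 + 10 = 42
σ = (2, 1, 4, 3): 26 + (-7) + (-9) + 14 = 24
σ = (2, 3, 1, 4): 26 + 4 + 28 + 10 = 68
σ = (2, 3, 4, 1): 26 + 4 + (-9) + (-6) = 15
σ = (2, 4, 1, 3): 26 + (-7) + 28 + 14 = 61
σ = (2, 4, 3, 1): 26 + (-7) + 13 + (-6) = 26
σ = (3, 1, 2, 4): 21 + (-7) + 30 + 10 = 54
σ = (3, 1, 4, 2): 21 + (-7) + (-9) + 24 = 29
σ = (3, 2, 1, 4): 21 + (-2) + 28 + 10 = 57
σ = (3, 2, 4, 1): 21 + (-2) + (-9) + (-6) = 4
σ = (3, 4, 1, 2): 21 + (-7) + 28 + 24 = 66
σ = (3, 4, 2, 1): 21 + (-7) + 30 + (-6) = 38
σ = (4, 1, 2, 3): 2 + (-7) + 30 + 14 = 39
σ = (4, 1, 3, 2): 2 + (-7) + 13 + 24 = 32
σ = (4, 2, 1, 3): 2 + (-2) + 28 + 14 = 42
σ = (4, 2, 3, 1): 2 + (-2) + 13 + (-6) = 7
σ = (4, 3, 1, 2): 2 + 4 + 28 + 24 = 58
σ = (4, 3, 2, 1): 2 + 4 + 30 + (-6) = 30
Optimal value attained by: σ = (2, 3, 1, 4).
Answer: det⊕(W) = 68; verdict: NONSINGULAR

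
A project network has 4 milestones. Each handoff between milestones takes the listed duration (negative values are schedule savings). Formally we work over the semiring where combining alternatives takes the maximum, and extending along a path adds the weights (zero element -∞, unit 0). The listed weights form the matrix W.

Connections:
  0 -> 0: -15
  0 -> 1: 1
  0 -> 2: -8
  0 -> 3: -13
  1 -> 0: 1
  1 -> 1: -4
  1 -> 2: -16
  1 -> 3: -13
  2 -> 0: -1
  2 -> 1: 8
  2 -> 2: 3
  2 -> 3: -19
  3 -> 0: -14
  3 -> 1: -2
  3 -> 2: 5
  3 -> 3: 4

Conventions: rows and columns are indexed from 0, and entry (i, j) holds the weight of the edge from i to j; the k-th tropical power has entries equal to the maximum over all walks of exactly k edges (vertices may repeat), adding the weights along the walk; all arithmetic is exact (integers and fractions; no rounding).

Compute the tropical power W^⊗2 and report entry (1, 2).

W^⊗2:
  [2, 0, -5, -9]
  [-3, 2, -7, -9]
  [9, 11, 6, -5]
  [4, 13, 9, 8]
Key observation: the optimum is the walk 1->0->2, with weight 1 + (-8) = -7.
Optimal value attained by: walk 1->0->2.
Answer: (W^⊗2)[1][2] = -7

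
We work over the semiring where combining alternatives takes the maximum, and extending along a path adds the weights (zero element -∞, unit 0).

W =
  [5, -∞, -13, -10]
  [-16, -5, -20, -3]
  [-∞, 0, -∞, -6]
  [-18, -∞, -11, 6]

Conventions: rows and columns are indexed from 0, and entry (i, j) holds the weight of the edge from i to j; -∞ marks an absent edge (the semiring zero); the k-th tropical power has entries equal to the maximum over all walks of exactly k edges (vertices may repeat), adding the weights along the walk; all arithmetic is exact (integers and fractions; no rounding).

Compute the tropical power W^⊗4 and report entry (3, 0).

W^⊗2:
  [10, -13, -8, -4]
  [-11, -10, -14, 3]
  [-16, -5, -17, 0]
  [-12, -11, -5, 12]
W^⊗3:
  [15, -8, -3, 2]
  [-6, -14, -8, 9]
  [-11, -10, -11, 6]
  [-6, -5, 1, 18]
W^⊗4:
  [20, -3, 2, 8]
  [-1, -8, -2, 15]
  [-6, -11, -5, 12]
  [0, 1, 7, 24]
Key observation: the optimum is the walk 3->3->3->3->0, with weight 6 + 6 + 6 + (-18) = 0.
Optimal value attained by: walk 3->3->3->3->0.
Answer: (W^⊗4)[3][0] = 0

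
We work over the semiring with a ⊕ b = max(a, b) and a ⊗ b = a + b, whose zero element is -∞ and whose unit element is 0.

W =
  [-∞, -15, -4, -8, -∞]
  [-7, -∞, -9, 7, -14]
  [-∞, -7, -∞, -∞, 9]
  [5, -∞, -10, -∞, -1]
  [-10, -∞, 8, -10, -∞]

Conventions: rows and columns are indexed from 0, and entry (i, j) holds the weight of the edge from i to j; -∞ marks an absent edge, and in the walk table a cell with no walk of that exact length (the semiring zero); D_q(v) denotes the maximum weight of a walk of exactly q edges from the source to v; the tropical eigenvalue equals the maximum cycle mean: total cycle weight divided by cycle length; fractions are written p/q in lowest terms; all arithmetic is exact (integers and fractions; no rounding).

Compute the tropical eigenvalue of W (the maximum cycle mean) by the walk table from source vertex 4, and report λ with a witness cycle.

q=0: [-∞, -∞, -∞, -∞, 0]
q=1: [-10, -∞, 8, -10, -∞]
q=2: [-5, 1, -14, -18, 17]
q=3: [7, -20, 25, 8, -5]
q=4: [13, 18, 3, -1, 34]
q=5: [24, -2, 42, 25, 12]
Optimal cycle mean attained by: cycle 2->4->2, total 9 + 8, length 2.
Answer: λ = 17/2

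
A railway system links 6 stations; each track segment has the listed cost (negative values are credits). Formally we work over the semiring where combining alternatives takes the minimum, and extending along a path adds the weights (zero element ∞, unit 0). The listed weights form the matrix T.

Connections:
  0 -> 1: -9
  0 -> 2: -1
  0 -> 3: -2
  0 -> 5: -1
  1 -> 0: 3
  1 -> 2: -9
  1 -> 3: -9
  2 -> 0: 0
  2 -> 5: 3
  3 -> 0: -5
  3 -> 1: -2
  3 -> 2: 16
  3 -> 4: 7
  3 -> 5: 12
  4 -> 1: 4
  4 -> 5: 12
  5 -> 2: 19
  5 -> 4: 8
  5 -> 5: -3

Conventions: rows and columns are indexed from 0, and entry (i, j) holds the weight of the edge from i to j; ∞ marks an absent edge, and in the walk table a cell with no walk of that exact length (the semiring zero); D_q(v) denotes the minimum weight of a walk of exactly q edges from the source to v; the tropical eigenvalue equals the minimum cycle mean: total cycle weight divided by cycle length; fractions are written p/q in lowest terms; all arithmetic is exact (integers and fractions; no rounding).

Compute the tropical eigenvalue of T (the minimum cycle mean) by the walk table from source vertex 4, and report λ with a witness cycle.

q=0: [∞, ∞, ∞, ∞, 0, ∞]
q=1: [∞, 4, ∞, ∞, ∞, 12]
q=2: [7, ∞, -5, -5, 20, 9]
q=3: [-10, -7, 6, 5, 2, -2]
q=4: [-4, -19, -16, -16, 6, -11]
q=5: [-21, -18, -28, -28, -9, -14]
q=6: [-33, -30, -27, -27, -21, -25]
Optimal cycle mean attained by: cycle 0->1->3->0, total (-9) + (-9) + (-5), length 3.
Answer: λ = -23/3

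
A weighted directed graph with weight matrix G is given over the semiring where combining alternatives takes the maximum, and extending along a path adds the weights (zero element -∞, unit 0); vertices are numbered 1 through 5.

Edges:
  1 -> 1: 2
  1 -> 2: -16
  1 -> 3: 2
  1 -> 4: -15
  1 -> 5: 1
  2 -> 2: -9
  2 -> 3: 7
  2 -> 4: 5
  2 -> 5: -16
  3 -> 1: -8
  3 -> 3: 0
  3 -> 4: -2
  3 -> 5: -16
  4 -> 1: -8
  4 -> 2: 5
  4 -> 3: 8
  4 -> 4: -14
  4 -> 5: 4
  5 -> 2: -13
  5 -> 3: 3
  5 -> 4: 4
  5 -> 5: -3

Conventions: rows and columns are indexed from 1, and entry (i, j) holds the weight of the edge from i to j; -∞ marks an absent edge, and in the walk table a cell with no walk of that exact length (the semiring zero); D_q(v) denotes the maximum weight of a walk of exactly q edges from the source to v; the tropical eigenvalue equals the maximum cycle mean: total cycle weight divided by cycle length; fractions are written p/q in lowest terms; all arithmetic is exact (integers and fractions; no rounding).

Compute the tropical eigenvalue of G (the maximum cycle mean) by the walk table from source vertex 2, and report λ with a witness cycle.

q=0: [-∞, 0, -∞, -∞, -∞]
q=1: [-∞, -9, 7, 5, -16]
q=2: [-1, 10, 13, 5, 9]
q=3: [5, 10, 17, 15, 9]
q=4: [9, 20, 23, 15, 19]
q=5: [15, 20, 27, 25, 19]
Optimal cycle mean attained by: cycle 2->4->2, total 5 + 5, length 2.
Answer: λ = 5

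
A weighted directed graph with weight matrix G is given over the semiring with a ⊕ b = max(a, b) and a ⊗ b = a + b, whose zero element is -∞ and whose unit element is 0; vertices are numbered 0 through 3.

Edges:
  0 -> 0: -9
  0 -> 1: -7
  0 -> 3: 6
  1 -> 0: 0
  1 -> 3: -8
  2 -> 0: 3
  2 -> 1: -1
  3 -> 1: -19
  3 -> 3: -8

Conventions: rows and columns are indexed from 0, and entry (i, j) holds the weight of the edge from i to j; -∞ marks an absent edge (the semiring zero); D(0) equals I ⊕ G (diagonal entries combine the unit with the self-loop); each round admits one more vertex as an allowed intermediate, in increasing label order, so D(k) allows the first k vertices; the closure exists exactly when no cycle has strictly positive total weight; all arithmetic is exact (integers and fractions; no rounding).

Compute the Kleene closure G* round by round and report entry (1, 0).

D(0):
  [0, -7, -∞, 6]
  [0, 0, -∞, -8]
  [3, -1, 0, -∞]
  [-∞, -19, -∞, 0]
D(1):
  [0, -7, -∞, 6]
  [0, 0, -∞, 6]
  [3, -1, 0, 9]
  [-∞, -19, -∞, 0]
D(2):
  [0, -7, -∞, 6]
  [0, 0, -∞, 6]
  [3, -1, 0, 9]
  [-19, -19, -∞, 0]
D(3):
  [0, -7, -∞, 6]
  [0, 0, -∞, 6]
  [3, -1, 0, 9]
  [-19, -19, -∞, 0]
D(4):
  [0, -7, -∞, 6]
  [0, 0, -∞, 6]
  [3, -1, 0, 9]
  [-19, -19, -∞, 0]
Answer: G*[1][0] = 0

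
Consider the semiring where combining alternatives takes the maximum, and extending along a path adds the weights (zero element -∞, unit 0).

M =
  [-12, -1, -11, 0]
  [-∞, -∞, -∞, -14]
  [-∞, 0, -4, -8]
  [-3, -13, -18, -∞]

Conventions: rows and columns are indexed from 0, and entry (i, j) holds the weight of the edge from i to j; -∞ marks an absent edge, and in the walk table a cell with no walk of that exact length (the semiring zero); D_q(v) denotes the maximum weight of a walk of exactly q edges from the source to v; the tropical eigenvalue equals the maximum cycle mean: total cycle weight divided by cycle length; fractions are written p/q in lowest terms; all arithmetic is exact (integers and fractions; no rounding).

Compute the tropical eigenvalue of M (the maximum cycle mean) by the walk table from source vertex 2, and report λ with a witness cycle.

q=0: [-∞, -∞, 0, -∞]
q=1: [-∞, 0, -4, -8]
q=2: [-11, -4, -8, -12]
q=3: [-15, -8, -12, -11]
q=4: [-14, -12, -16, -15]
Optimal cycle mean attained by: cycle 0->3->0, total 0 + (-3), length 2.
Answer: λ = -3/2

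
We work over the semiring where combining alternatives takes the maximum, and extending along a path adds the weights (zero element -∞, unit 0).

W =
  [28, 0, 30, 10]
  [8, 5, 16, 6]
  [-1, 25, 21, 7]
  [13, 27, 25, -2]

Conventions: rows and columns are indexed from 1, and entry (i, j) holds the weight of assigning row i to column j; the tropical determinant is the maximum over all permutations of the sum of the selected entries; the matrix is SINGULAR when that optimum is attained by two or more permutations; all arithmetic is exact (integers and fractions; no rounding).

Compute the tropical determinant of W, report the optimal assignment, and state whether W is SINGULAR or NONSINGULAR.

σ = (1, 2, 3, 4): 28 + 5 + 21 + (-2) = 52
σ = (1, 2, 4, 3): 28 + 5 + 7 + 25 = 65
σ = (1, 3, 2, 4): 28 + 16 + 25 + (-2) = 67
σ = (1, 3, 4, 2): 28 + 16 + 7 + 27 = 78
σ = (1, 4, 2, 3): 28 + 6 + 25 + 25 = 84
σ = (1, 4, 3, 2): 28 + 6 + 21 + 27 = 82
σ = (2, 1, 3, 4): 0 + 8 + 21 + (-2) = 27
σ = (2, 1, 4, 3): 0 + 8 + 7 + 25 = 40
σ = (2, 3, 1, 4): 0 + 16 + (-1) + (-2) = 13
σ = (2, 3, 4, 1): 0 + 16 + 7 + 13 = 36
σ = (2, 4, 1, 3): 0 + 6 + (-1) + 25 = 30
σ = (2, 4, 3, 1): 0 + 6 + 21 + 13 = 40
σ = (3, 1, 2, 4): 30 + 8 + 25 + (-2) = 61
σ = (3, 1, 4, 2): 30 + 8 + 7 + 27 = 72
σ = (3, 2, 1, 4): 30 + 5 + (-1) + (-2) = 32
σ = (3, 2, 4, 1): 30 + 5 + 7 + 13 = 55
σ = (3, 4, 1, 2): 30 + 6 + (-1) + 27 = 62
σ = (3, 4, 2, 1): 30 + 6 + 25 + 13 = 74
σ = (4, 1, 2, 3): 10 + 8 + 25 + 25 = 68
σ = (4, 1, 3, 2): 10 + 8 + 21 + 27 = 66
σ = (4, 2, 1, 3): 10 + 5 + (-1) + 25 = 39
σ = (4, 2, 3, 1): 10 + 5 + 21 + 13 = 49
σ = (4, 3, 1, 2): 10 + 16 + (-1) + 27 = 52
σ = (4, 3, 2, 1): 10 + 16 + 25 + 13 = 64
Optimal value attained by: σ = (1, 4, 2, 3).
Answer: det⊕(W) = 84; verdict: NONSINGULAR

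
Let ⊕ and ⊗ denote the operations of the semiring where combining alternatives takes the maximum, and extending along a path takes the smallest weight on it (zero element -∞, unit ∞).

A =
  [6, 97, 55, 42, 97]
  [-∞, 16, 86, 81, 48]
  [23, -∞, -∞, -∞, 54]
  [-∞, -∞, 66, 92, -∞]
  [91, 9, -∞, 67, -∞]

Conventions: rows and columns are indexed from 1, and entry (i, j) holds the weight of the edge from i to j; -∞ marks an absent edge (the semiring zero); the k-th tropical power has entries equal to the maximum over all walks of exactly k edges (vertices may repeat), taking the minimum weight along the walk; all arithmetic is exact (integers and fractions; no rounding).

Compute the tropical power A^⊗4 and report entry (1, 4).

A^⊗2:
  [91, 16, 86, 81, 54]
  [48, 16, 66, 81, 54]
  [54, 23, 23, 54, 23]
  [23, -∞, 66, 92, 54]
  [6, 91, 66, 67, 91]
A^⊗3:
  [54, 91, 66, 81, 91]
  [54, 48, 66, 81, 54]
  [23, 54, 54, 54, 54]
  [54, 23, 66, 92, 54]
  [91, 16, 86, 81, 54]
A^⊗4:
  [91, 54, 86, 81, 54]
  [54, 54, 66, 81, 54]
  [54, 23, 54, 54, 54]
  [54, 54, 66, 92, 54]
  [54, 91, 66, 81, 91]
Key observation: the optimum is the walk 1->2->4->4->4, with weight 97 min 81 min 92 min 92 = 81.
Optimal value attained by: walk 1->2->4->4->4.
Answer: (A^⊗4)[1][4] = 81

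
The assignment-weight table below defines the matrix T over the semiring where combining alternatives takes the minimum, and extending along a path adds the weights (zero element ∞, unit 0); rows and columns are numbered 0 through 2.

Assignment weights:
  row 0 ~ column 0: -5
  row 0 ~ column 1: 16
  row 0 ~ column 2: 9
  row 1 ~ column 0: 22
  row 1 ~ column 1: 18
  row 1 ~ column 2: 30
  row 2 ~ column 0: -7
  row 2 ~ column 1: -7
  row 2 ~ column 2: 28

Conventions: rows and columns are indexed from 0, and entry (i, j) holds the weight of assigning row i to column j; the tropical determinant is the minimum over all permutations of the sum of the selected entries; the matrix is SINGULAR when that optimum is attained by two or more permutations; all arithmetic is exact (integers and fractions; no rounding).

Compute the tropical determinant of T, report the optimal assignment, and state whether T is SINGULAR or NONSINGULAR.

σ = (0, 1, 2): (-5) + 18 + 28 = 41
σ = (0, 2, 1): (-5) + 30 + (-7) = 18
σ = (1, 0, 2): 16 + 22 + 28 = 66
σ = (1, 2, 0): 16 + 30 + (-7) = 39
σ = (2, 0, 1): 9 + 22 + (-7) = 24
σ = (2, 1, 0): 9 + 18 + (-7) = 20
Optimal value attained by: σ = (0, 2, 1).
Answer: det⊕(T) = 18; verdict: NONSINGULAR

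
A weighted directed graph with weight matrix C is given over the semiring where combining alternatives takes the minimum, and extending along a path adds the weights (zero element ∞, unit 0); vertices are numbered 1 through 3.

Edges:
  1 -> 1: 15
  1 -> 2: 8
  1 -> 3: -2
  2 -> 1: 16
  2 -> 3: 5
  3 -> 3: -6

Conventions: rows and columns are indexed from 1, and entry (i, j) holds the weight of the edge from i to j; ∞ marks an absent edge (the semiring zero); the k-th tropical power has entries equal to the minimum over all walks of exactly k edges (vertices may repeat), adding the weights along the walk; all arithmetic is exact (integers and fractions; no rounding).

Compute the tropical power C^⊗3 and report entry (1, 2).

C^⊗2:
  [24, 23, -8]
  [31, 24, -1]
  [∞, ∞, -12]
C^⊗3:
  [39, 32, -14]
  [40, 39, -7]
  [∞, ∞, -18]
Key observation: the optimum is the walk 1->2->1->2, with weight 8 + 16 + 8 = 32.
Optimal value attained by: walk 1->2->1->2.
Answer: (C^⊗3)[1][2] = 32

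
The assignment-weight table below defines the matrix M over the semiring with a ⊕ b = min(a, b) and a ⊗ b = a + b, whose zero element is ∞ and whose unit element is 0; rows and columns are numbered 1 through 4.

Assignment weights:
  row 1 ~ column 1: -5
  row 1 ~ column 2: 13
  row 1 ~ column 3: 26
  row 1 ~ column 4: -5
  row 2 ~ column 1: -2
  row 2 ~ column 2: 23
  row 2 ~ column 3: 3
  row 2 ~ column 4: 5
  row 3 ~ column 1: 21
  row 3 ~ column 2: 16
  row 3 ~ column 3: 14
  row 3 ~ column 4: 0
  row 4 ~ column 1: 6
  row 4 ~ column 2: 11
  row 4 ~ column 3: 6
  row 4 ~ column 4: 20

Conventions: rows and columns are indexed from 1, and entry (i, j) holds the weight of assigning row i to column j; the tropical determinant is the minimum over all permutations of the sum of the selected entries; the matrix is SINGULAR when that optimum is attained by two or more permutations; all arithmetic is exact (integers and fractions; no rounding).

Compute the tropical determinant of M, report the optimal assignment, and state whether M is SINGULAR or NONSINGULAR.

σ = (1, 2, 3, 4): (-5) + 23 + 14 + 20 = 52
σ = (1, 2, 4, 3): (-5) + 23 + 0 + 6 = 24
σ = (1, 3, 2, 4): (-5) + 3 + 16 + 20 = 34
σ = (1, 3, 4, 2): (-5) + 3 + 0 + 11 = 9
σ = (1, 4, 2, 3): (-5) + 5 + 16 + 6 = 22
σ = (1, 4, 3, 2): (-5) + 5 + 14 + 11 = 25
σ = (2, 1, 3, 4): 13 + (-2) + 14 + 20 = 45
σ = (2, 1, 4, 3): 13 + (-2) + 0 + 6 = 17
σ = (2, 3, 1, 4): 13 + 3 + 21 + 20 = 57
σ = (2, 3, 4, 1): 13 + 3 + 0 + 6 = 22
σ = (2, 4, 1, 3): 13 + 5 + 21 + 6 = 45
σ = (2, 4, 3, 1): 13 + 5 + 14 + 6 = 38
σ = (3, 1, 2, 4): 26 + (-2) + 16 + 20 = 60
σ = (3, 1, 4, 2): 26 + (-2) + 0 + 11 = 35
σ = (3, 2, 1, 4): 26 + 23 + 21 + 20 = 90
σ = (3, 2, 4, 1): 26 + 23 + 0 + 6 = 55
σ = (3, 4, 1, 2): 26 + 5 + 21 + 11 = 63
σ = (3, 4, 2, 1): 26 + 5 + 16 + 6 = 53
σ = (4, 1, 2, 3): (-5) + (-2) + 16 + 6 = 15
σ = (4, 1, 3, 2): (-5) + (-2) + 14 + 11 = 18
σ = (4, 2, 1, 3): (-5) + 23 + 21 + 6 = 45
σ = (4, 2, 3, 1): (-5) + 23 + 14 + 6 = 38
σ = (4, 3, 1, 2): (-5) + 3 + 21 + 11 = 30
σ = (4, 3, 2, 1): (-5) + 3 + 16 + 6 = 20
Optimal value attained by: σ = (1, 3, 4, 2).
Answer: det⊕(M) = 9; verdict: NONSINGULAR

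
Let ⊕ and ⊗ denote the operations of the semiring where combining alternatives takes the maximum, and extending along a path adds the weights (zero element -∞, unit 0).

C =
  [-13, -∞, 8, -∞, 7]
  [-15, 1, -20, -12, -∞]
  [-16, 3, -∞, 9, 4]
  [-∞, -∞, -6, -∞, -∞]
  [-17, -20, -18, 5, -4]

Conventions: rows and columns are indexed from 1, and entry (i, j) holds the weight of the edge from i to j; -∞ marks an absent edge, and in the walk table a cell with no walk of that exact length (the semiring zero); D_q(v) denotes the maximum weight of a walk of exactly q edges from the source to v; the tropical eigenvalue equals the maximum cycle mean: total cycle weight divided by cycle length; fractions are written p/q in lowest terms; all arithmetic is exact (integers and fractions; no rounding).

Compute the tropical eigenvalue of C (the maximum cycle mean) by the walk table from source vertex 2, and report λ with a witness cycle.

q=0: [-∞, 0, -∞, -∞, -∞]
q=1: [-15, 1, -20, -12, -∞]
q=2: [-14, 2, -7, -11, -8]
q=3: [-13, 3, -6, 2, -3]
q=4: [-12, 4, -4, 3, -2]
q=5: [-11, 5, -3, 5, 0]
Optimal cycle mean attained by: cycle 3->4->3, total 9 + (-6), length 2.
Answer: λ = 3/2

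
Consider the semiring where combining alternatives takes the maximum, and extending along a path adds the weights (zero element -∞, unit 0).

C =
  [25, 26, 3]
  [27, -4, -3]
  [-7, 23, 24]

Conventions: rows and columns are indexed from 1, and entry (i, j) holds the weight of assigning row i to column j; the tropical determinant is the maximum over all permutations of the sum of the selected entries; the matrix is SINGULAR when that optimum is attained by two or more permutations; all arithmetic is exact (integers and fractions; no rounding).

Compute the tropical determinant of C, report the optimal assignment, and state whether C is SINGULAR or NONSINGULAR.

σ = (1, 2, 3): 25 + (-4) + 24 = 45
σ = (1, 3, 2): 25 + (-3) + 23 = 45
σ = (2, 1, 3): 26 + 27 + 24 = 77
σ = (2, 3, 1): 26 + (-3) + (-7) = 16
σ = (3, 1, 2): 3 + 27 + 23 = 53
σ = (3, 2, 1): 3 + (-4) + (-7) = -8
Optimal value attained by: σ = (2, 1, 3).
Answer: det⊕(C) = 77; verdict: NONSINGULAR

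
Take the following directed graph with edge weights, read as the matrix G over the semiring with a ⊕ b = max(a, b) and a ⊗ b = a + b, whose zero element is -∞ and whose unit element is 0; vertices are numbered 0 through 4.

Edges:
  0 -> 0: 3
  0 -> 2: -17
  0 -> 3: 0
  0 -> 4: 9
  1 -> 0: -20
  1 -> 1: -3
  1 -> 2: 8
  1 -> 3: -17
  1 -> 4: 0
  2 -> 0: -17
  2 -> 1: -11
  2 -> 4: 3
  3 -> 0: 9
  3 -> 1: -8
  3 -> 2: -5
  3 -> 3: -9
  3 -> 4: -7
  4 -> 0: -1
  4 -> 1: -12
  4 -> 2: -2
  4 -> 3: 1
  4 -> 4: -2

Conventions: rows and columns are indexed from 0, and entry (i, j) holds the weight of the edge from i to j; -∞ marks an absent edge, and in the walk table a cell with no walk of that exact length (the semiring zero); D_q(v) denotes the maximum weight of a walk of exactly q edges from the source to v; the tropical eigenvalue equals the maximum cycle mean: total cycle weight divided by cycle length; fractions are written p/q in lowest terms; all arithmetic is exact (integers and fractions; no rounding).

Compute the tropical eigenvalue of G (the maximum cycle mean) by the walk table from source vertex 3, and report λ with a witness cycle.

q=0: [-∞, -∞, -∞, 0, -∞]
q=1: [9, -8, -5, -9, -7]
q=2: [12, -11, 0, 9, 18]
q=3: [18, 6, 16, 19, 21]
q=4: [28, 11, 19, 22, 27]
q=5: [31, 15, 25, 28, 37]
Optimal cycle mean attained by: cycle 0->4->3->0, total 9 + 1 + 9, length 3.
Answer: λ = 19/3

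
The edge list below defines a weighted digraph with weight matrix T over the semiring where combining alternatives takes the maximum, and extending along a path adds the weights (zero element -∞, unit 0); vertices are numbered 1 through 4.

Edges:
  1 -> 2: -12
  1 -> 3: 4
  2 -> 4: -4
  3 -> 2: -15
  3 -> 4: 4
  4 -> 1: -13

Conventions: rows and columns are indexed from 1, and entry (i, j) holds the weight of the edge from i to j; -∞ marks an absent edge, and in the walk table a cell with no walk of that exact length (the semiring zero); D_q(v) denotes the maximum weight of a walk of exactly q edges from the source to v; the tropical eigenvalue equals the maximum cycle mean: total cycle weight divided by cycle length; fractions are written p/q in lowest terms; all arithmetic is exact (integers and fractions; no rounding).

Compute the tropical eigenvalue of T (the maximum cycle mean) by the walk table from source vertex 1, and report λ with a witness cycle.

q=0: [0, -∞, -∞, -∞]
q=1: [-∞, -12, 4, -∞]
q=2: [-∞, -11, -∞, 8]
q=3: [-5, -∞, -∞, -15]
q=4: [-28, -17, -1, -∞]
Optimal cycle mean attained by: cycle 1->3->4->1, total 4 + 4 + (-13), length 3.
Answer: λ = -5/3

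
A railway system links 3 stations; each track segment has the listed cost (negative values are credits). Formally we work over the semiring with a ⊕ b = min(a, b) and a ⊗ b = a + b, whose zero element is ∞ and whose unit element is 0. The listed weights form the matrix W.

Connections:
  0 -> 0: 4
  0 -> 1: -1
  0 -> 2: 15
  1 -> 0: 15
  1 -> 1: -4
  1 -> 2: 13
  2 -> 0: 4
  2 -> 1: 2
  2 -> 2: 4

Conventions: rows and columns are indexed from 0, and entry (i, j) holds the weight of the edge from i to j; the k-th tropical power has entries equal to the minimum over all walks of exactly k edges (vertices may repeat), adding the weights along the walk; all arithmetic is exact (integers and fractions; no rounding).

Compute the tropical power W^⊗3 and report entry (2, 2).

W^⊗2:
  [8, -5, 12]
  [11, -8, 9]
  [8, -2, 8]
W^⊗3:
  [10, -9, 8]
  [7, -12, 5]
  [12, -6, 11]
Key observation: the optimum is the walk 2->1->1->2, with weight 2 + (-4) + 13 = 11.
Optimal value attained by: walk 2->1->1->2.
Answer: (W^⊗3)[2][2] = 11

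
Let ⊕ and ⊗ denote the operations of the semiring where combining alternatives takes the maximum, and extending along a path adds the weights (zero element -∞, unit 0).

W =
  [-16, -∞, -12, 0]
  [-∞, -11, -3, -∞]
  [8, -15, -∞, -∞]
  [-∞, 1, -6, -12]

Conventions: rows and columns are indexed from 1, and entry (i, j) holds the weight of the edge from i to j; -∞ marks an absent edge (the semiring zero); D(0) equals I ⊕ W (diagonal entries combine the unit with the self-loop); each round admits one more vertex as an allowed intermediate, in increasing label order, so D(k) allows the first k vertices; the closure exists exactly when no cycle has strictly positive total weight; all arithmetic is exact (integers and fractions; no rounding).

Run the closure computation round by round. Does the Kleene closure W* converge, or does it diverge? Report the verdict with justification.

D(0):
  [0, -∞, -12, 0]
  [-∞, 0, -3, -∞]
  [8, -15, 0, -∞]
  [-∞, 1, -6, 0]
D(1):
  [0, -∞, -12, 0]
  [-∞, 0, -3, -∞]
  [8, -15, 0, 8]
  [-∞, 1, -6, 0]
D(2):
  [0, -∞, -12, 0]
  [-∞, 0, -3, -∞]
  [8, -15, 0, 8]
  [-∞, 1, -2, 0]
Detection: at round 3, diagonal entry (4, 4) turns strictly positive.
Key observation: the cycle 4->2->3->1->4 has total weight 1 + (-3) + 8 + 0, which is strictly positive.
Answer: DIVERGES — positive cycle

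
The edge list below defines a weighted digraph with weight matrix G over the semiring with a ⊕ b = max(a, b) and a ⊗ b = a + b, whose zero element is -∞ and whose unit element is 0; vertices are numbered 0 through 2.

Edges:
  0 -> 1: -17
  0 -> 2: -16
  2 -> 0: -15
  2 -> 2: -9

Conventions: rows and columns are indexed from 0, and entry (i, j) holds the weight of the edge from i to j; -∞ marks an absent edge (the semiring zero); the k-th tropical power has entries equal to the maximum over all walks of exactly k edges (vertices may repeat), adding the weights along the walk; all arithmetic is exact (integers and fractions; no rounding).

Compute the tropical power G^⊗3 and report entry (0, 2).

G^⊗2:
  [-31, -∞, -25]
  [-∞, -∞, -∞]
  [-24, -32, -18]
G^⊗3:
  [-40, -48, -34]
  [-∞, -∞, -∞]
  [-33, -41, -27]
Key observation: the optimum is the walk 0->2->2->2, with weight (-16) + (-9) + (-9) = -34.
Optimal value attained by: walk 0->2->2->2.
Answer: (G^⊗3)[0][2] = -34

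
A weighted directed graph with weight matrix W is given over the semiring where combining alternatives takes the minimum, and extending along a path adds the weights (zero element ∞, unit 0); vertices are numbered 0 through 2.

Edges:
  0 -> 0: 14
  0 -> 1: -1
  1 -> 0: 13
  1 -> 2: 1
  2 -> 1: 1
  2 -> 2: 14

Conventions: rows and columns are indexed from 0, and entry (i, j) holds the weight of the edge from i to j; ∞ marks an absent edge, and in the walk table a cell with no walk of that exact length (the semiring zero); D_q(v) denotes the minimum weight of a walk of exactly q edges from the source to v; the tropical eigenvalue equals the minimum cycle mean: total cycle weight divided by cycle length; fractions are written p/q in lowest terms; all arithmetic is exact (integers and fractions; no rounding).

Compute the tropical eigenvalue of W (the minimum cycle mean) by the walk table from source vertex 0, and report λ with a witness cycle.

q=0: [0, ∞, ∞]
q=1: [14, -1, ∞]
q=2: [12, 13, 0]
q=3: [26, 1, 14]
Optimal cycle mean attained by: cycle 1->2->1, total 1 + 1, length 2.
Answer: λ = 1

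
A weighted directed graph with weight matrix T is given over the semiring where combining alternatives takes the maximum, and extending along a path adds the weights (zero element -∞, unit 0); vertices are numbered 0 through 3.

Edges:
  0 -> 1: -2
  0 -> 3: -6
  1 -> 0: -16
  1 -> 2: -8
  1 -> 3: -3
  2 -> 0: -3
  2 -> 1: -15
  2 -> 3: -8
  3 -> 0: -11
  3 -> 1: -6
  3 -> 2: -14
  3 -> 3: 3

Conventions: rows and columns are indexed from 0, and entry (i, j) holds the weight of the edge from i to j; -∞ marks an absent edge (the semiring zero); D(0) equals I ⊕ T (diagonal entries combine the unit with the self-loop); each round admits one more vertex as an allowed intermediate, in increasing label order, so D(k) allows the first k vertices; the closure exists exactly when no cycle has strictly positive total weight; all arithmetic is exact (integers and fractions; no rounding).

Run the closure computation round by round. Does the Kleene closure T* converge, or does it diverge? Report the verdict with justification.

Detection: at round 0, diagonal entry (3, 3) turns strictly positive.
Key observation: the cycle 3->3 has total weight 3, which is strictly positive.
Answer: DIVERGES — positive cycle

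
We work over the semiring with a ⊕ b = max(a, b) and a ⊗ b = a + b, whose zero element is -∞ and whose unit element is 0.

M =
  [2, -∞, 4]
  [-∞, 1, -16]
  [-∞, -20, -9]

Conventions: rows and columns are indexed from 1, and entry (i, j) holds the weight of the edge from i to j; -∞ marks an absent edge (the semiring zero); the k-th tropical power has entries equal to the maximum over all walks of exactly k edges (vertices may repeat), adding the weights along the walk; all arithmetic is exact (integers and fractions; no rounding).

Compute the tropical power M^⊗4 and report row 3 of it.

M^⊗2:
  [4, -16, 6]
  [-∞, 2, -15]
  [-∞, -19, -18]
M^⊗3:
  [6, -14, 8]
  [-∞, 3, -14]
  [-∞, -18, -27]
M^⊗4:
  [8, -12, 10]
  [-∞, 4, -13]
  [-∞, -17, -34]
Answer: row 3 of M^⊗4 = [-∞, -17, -34]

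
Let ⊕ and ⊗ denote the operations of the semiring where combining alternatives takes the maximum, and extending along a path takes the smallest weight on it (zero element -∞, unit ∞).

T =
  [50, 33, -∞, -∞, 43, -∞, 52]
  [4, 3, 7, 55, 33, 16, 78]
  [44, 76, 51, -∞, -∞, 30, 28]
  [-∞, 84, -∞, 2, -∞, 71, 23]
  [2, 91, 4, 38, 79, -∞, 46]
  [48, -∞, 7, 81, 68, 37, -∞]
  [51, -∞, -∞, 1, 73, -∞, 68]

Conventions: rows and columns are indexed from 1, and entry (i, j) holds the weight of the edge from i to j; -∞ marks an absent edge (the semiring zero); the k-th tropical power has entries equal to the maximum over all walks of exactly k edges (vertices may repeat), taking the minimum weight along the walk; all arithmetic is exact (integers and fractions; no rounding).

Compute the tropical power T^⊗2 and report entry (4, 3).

T^⊗2:
  [51, 43, 7, 38, 52, 16, 52]
  [51, 55, 7, 33, 73, 55, 68]
  [44, 51, 51, 55, 43, 30, 76]
  [48, 3, 7, 71, 68, 37, 78]
  [46, 79, 7, 55, 79, 38, 78]
  [48, 81, 7, 38, 68, 71, 48]
  [51, 73, 4, 38, 73, 1, 68]
Key observation: the optimum is the walk 4->2->3, with weight 84 min 7 = 7.
Optimal value attained by: walk 4->2->3.
Answer: (T^⊗2)[4][3] = 7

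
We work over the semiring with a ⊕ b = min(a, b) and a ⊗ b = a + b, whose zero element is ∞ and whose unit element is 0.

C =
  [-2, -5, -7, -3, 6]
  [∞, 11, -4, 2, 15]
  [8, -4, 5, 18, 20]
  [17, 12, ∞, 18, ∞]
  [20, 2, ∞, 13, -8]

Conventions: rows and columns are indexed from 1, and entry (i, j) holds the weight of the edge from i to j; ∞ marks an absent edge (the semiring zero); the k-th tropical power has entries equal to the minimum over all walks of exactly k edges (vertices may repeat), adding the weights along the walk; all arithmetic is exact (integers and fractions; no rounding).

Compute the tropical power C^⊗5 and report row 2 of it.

C^⊗2:
  [-4, -11, -9, -5, -2]
  [4, -8, 1, 13, 7]
  [6, 1, -8, -2, 11]
  [15, 12, 8, 14, 23]
  [12, -6, -2, 4, -16]
C^⊗3:
  [-6, -13, -15, -9, -10]
  [2, -3, -12, -6, -1]
  [0, -12, -3, 3, 3]
  [13, 4, 8, 12, 15]
  [4, -14, -10, -4, -24]
C^⊗4:
  [-8, -19, -17, -11, -18]
  [-4, -16, -7, -1, -9]
  [-2, -7, -16, -10, -5]
  [11, 4, 0, 6, 7]
  [-4, -22, -18, -12, -32]
C^⊗5:
  [-10, -21, -23, -17, -26]
  [-6, -11, -20, -14, -17]
  [-8, -20, -11, -5, -13]
  [8, -4, 0, 6, -1]
  [-12, -30, -26, -20, -40]
Answer: row 2 of C^⊗5 = [-6, -11, -20, -14, -17]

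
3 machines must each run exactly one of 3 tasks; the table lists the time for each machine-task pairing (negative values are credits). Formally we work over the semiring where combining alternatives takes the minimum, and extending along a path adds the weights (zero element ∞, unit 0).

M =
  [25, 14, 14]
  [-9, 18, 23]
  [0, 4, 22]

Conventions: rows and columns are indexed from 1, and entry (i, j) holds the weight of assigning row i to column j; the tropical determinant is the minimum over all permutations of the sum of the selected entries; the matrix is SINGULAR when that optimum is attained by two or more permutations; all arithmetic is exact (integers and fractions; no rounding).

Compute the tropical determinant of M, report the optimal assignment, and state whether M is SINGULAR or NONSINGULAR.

σ = (1, 2, 3): 25 + 18 + 22 = 65
σ = (1, 3, 2): 25 + 23 + 4 = 52
σ = (2, 1, 3): 14 + (-9) + 22 = 27
σ = (2, 3, 1): 14 + 23 + 0 = 37
σ = (3, 1, 2): 14 + (-9) + 4 = 9
σ = (3, 2, 1): 14 + 18 + 0 = 32
Optimal value attained by: σ = (3, 1, 2).
Answer: det⊕(M) = 9; verdict: NONSINGULAR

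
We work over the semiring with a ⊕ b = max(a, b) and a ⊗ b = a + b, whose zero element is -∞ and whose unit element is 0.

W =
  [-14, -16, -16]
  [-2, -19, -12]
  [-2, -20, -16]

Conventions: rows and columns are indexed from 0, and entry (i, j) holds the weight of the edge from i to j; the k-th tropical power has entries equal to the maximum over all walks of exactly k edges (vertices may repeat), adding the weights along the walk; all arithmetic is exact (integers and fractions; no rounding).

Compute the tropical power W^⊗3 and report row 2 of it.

W^⊗2:
  [-18, -30, -28]
  [-14, -18, -18]
  [-16, -18, -18]
W^⊗3:
  [-30, -34, -34]
  [-20, -30, -30]
  [-20, -32, -30]
Answer: row 2 of W^⊗3 = [-20, -32, -30]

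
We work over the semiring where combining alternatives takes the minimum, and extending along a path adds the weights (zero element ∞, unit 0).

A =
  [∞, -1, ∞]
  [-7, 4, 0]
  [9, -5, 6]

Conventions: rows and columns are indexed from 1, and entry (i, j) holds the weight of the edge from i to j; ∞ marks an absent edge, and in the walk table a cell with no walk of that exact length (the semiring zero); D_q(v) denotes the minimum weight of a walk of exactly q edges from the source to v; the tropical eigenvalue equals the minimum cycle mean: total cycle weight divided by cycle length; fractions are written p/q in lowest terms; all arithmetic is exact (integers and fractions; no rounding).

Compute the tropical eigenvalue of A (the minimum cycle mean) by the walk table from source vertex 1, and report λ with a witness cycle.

q=0: [0, ∞, ∞]
q=1: [∞, -1, ∞]
q=2: [-8, 3, -1]
q=3: [-4, -9, 3]
Optimal cycle mean attained by: cycle 1->2->1, total (-1) + (-7), length 2.
Answer: λ = -4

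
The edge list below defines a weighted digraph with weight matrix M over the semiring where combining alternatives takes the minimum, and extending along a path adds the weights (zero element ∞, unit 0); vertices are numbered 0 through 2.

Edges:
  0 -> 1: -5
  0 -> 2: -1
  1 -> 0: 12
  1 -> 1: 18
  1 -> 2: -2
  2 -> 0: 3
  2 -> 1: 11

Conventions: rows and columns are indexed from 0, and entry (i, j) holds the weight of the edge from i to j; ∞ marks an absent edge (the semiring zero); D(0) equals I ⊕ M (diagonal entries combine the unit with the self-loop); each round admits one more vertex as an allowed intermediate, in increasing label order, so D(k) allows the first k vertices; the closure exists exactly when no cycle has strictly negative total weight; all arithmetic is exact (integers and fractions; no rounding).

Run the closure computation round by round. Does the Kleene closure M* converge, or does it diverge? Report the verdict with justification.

D(0):
  [0, -5, -1]
  [12, 0, -2]
  [3, 11, 0]
D(1):
  [0, -5, -1]
  [12, 0, -2]
  [3, -2, 0]
Detection: at round 2, diagonal entry (2, 2) turns strictly negative.
Key observation: the cycle 2->0->1->2 has total weight 3 + (-5) + (-2), which is strictly negative.
Answer: DIVERGES — negative cycle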